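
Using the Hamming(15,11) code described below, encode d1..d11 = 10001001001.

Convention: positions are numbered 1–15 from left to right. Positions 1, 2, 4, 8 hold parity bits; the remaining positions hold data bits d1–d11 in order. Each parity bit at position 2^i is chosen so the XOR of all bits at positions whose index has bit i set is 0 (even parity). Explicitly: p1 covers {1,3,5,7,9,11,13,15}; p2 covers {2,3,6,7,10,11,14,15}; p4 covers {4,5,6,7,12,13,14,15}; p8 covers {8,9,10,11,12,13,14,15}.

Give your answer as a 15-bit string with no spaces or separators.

101000011001001

Place data at non-parity positions: p1 p2 1 p4 0 0 0 p8 1 0 0 1 0 0 1
p1 (pos 1,3,5,7,9,11,13,15): XOR of data positions = 1⊕0⊕0⊕1⊕0⊕0⊕1 = 1
p2 (pos 2,3,6,7,10,11,14,15): XOR of data positions = 1⊕0⊕0⊕0⊕0⊕0⊕1 = 0
p4 (pos 4,5,6,7,12,13,14,15): XOR of data positions = 0⊕0⊕0⊕1⊕0⊕0⊕1 = 0
p8 (pos 8,9,10,11,12,13,14,15): XOR of data positions = 1⊕0⊕0⊕1⊕0⊕0⊕1 = 1
Codeword: 101000011001001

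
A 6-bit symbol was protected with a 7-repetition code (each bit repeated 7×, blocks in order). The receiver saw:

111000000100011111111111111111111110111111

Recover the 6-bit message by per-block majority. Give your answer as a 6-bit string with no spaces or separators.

001111

Block 1 (1110000): 3 ones → 0
Block 2 (0010001): 2 ones → 0
Block 3 (1111111): 7 ones → 1
Block 4 (1111111): 7 ones → 1
Block 5 (1111111): 7 ones → 1
Block 6 (0111111): 6 ones → 1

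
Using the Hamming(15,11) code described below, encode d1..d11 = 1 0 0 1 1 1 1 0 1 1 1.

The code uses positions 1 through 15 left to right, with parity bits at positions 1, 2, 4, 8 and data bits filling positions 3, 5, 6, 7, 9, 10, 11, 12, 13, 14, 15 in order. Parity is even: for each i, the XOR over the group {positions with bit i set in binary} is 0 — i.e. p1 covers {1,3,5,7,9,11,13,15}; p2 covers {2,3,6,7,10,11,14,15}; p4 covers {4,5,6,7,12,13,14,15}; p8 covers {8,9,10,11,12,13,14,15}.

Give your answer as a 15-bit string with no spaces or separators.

Place data at non-parity positions: p1 p2 1 p4 0 0 1 p8 1 1 1 0 1 1 1
p1 (pos 1,3,5,7,9,11,13,15): XOR of data positions = 1⊕0⊕1⊕1⊕1⊕1⊕1 = 0
p2 (pos 2,3,6,7,10,11,14,15): XOR of data positions = 1⊕0⊕1⊕1⊕1⊕1⊕1 = 0
p4 (pos 4,5,6,7,12,13,14,15): XOR of data positions = 0⊕0⊕1⊕0⊕1⊕1⊕1 = 0
p8 (pos 8,9,10,11,12,13,14,15): XOR of data positions = 1⊕1⊕1⊕0⊕1⊕1⊕1 = 0
Codeword: 001000101110111

001000101110111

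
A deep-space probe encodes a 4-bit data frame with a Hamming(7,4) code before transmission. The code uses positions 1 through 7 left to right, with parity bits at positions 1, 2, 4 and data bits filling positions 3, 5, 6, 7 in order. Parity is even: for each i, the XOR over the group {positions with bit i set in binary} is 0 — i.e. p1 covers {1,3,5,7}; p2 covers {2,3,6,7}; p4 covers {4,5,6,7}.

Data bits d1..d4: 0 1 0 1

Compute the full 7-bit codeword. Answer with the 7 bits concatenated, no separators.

0100101

Place data at non-parity positions: p1 p2 0 p4 1 0 1
p1 (pos 1,3,5,7): XOR of data positions = 0⊕1⊕1 = 0
p2 (pos 2,3,6,7): XOR of data positions = 0⊕0⊕1 = 1
p4 (pos 4,5,6,7): XOR of data positions = 1⊕0⊕1 = 0
Codeword: 0100101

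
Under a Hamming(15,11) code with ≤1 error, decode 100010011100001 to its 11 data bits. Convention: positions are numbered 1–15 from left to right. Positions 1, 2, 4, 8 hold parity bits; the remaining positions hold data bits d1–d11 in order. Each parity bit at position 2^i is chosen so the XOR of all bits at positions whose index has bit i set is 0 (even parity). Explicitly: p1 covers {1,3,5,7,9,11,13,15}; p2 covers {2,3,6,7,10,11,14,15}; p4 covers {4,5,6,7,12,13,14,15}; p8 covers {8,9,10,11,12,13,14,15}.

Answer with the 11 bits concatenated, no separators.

s1 (pos 1,3,5,7,9,11,13,15): 1⊕0⊕1⊕0⊕1⊕0⊕0⊕1 = 0
s2 (pos 2,3,6,7,10,11,14,15): 0⊕0⊕0⊕0⊕1⊕0⊕0⊕1 = 0
s4 (pos 4,5,6,7,12,13,14,15): 0⊕1⊕0⊕0⊕0⊕0⊕0⊕1 = 0
s8 (pos 8,9,10,11,12,13,14,15): 1⊕1⊕1⊕0⊕0⊕0⊕0⊕1 = 0
Syndrome s8…s1 = 0000 → no error.
Read data bits from positions 3,5,6,7,9,10,11,12,13,14,15: 01001100001

01001100001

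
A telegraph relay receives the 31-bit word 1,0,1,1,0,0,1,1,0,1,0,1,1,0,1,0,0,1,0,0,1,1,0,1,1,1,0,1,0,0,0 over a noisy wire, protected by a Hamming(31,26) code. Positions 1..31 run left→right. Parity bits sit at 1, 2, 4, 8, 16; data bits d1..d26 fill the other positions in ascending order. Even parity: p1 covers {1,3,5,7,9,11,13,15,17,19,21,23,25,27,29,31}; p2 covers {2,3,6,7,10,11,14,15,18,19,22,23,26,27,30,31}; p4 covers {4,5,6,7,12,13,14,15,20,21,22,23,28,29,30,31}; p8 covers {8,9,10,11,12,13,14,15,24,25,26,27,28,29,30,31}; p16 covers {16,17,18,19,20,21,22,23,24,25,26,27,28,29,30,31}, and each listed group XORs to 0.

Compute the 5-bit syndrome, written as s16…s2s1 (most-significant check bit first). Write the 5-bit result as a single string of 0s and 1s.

11011

s1 (pos 1,3,5,7,9,11,13,15,17,19,21,23,25,27,29,31): 1⊕1⊕0⊕1⊕0⊕0⊕1⊕1⊕0⊕0⊕1⊕0⊕1⊕0⊕0⊕0 = 1
s2 (pos 2,3,6,7,10,11,14,15,18,19,22,23,26,27,30,31): 0⊕1⊕0⊕1⊕1⊕0⊕0⊕1⊕1⊕0⊕1⊕0⊕1⊕0⊕0⊕0 = 1
s4 (pos 4,5,6,7,12,13,14,15,20,21,22,23,28,29,30,31): 1⊕0⊕0⊕1⊕1⊕1⊕0⊕1⊕0⊕1⊕1⊕0⊕1⊕0⊕0⊕0 = 0
s8 (pos 8,9,10,11,12,13,14,15,24,25,26,27,28,29,30,31): 1⊕0⊕1⊕0⊕1⊕1⊕0⊕1⊕1⊕1⊕1⊕0⊕1⊕0⊕0⊕0 = 1
s16 (pos 16,17,18,19,20,21,22,23,24,25,26,27,28,29,30,31): 0⊕0⊕1⊕0⊕0⊕1⊕1⊕0⊕1⊕1⊕1⊕0⊕1⊕0⊕0⊕0 = 1
Syndrome s16…s1 = 11011 → error at position 27.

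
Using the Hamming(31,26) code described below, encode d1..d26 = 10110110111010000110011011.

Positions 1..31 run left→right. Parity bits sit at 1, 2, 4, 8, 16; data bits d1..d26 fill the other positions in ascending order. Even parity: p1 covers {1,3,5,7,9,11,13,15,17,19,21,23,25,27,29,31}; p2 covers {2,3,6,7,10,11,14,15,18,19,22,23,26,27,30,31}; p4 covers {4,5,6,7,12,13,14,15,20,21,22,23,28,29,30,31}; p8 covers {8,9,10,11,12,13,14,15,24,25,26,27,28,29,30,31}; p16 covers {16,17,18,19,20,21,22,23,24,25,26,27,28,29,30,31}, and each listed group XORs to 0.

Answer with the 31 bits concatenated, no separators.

Place data at non-parity positions: p1 p2 1 p4 0 1 1 p8 0 1 1 0 1 1 1 p16 0 1 0 0 0 0 1 1 0 0 1 1 0 1 1
p1 (pos 1,3,5,7,9,11,13,15,17,19,21,23,25,27,29,31): XOR of data positions = 1⊕0⊕1⊕0⊕1⊕1⊕1⊕0⊕0⊕0⊕1⊕0⊕1⊕0⊕1 = 0
p2 (pos 2,3,6,7,10,11,14,15,18,19,22,23,26,27,30,31): XOR of data positions = 1⊕1⊕1⊕1⊕1⊕1⊕1⊕1⊕0⊕0⊕1⊕0⊕1⊕1⊕1 = 0
p4 (pos 4,5,6,7,12,13,14,15,20,21,22,23,28,29,30,31): XOR of data positions = 0⊕1⊕1⊕0⊕1⊕1⊕1⊕0⊕0⊕0⊕1⊕1⊕0⊕1⊕1 = 1
p8 (pos 8,9,10,11,12,13,14,15,24,25,26,27,28,29,30,31): XOR of data positions = 0⊕1⊕1⊕0⊕1⊕1⊕1⊕1⊕0⊕0⊕1⊕1⊕0⊕1⊕1 = 0
p16 (pos 16,17,18,19,20,21,22,23,24,25,26,27,28,29,30,31): XOR of data positions = 0⊕1⊕0⊕0⊕0⊕0⊕1⊕1⊕0⊕0⊕1⊕1⊕0⊕1⊕1 = 1
Codeword: 0011011001101111010000110011011

0011011001101111010000110011011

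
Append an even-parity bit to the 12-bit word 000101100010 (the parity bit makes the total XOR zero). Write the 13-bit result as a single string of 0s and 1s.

XOR of the 12 data bits: 0⊕0⊕0⊕1⊕0⊕1⊕1⊕0⊕0⊕0⊕1⊕0 = 0
Parity bit = 0 (so all 13 bits XOR to 0).

0001011000100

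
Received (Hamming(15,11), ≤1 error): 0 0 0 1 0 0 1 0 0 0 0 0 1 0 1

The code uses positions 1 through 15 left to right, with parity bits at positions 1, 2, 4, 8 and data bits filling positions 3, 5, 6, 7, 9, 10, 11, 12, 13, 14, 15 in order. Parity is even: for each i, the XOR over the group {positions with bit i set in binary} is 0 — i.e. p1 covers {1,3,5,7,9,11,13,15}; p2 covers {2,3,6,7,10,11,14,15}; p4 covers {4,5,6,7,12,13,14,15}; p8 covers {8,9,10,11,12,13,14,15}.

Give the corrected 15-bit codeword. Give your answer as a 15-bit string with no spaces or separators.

100100100000101

s1 (pos 1,3,5,7,9,11,13,15): 0⊕0⊕0⊕1⊕0⊕0⊕1⊕1 = 1
s2 (pos 2,3,6,7,10,11,14,15): 0⊕0⊕0⊕1⊕0⊕0⊕0⊕1 = 0
s4 (pos 4,5,6,7,12,13,14,15): 1⊕0⊕0⊕1⊕0⊕1⊕0⊕1 = 0
s8 (pos 8,9,10,11,12,13,14,15): 0⊕0⊕0⊕0⊕0⊕1⊕0⊕1 = 0
Syndrome s8…s1 = 0001 → error at position 1.
Flip position 1: 000100100000101 → 100100100000101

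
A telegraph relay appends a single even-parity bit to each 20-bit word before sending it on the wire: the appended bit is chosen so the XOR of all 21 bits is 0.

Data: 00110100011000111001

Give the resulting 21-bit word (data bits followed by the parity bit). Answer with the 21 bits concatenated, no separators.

001101000110001110011

XOR of the 20 data bits: 0⊕0⊕1⊕1⊕0⊕1⊕0⊕0⊕0⊕1⊕1⊕0⊕0⊕0⊕1⊕1⊕1⊕0⊕0⊕1 = 1
Parity bit = 1 (so all 21 bits XOR to 0).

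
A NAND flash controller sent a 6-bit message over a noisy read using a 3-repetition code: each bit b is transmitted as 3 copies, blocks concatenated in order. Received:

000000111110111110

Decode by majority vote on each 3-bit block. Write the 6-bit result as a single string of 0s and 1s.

001111

Block 1 (000): 0 ones → 0
Block 2 (000): 0 ones → 0
Block 3 (111): 3 ones → 1
Block 4 (110): 2 ones → 1
Block 5 (111): 3 ones → 1
Block 6 (110): 2 ones → 1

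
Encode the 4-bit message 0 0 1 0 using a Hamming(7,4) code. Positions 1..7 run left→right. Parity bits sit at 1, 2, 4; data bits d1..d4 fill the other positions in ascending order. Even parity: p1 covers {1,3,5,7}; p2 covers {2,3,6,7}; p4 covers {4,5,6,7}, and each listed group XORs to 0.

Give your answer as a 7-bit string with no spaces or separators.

0101010

Place data at non-parity positions: p1 p2 0 p4 0 1 0
p1 (pos 1,3,5,7): XOR of data positions = 0⊕0⊕0 = 0
p2 (pos 2,3,6,7): XOR of data positions = 0⊕1⊕0 = 1
p4 (pos 4,5,6,7): XOR of data positions = 0⊕1⊕0 = 1
Codeword: 0101010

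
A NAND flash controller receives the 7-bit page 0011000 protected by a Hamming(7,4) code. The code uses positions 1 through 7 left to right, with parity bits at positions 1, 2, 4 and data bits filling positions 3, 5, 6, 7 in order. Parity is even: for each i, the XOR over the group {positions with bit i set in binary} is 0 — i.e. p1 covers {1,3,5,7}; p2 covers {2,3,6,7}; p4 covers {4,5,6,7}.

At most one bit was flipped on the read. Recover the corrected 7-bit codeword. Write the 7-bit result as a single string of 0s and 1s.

0011001

s1 (pos 1,3,5,7): 0⊕1⊕0⊕0 = 1
s2 (pos 2,3,6,7): 0⊕1⊕0⊕0 = 1
s4 (pos 4,5,6,7): 1⊕0⊕0⊕0 = 1
Syndrome s4…s1 = 111 → error at position 7.
Flip position 7: 0011000 → 0011001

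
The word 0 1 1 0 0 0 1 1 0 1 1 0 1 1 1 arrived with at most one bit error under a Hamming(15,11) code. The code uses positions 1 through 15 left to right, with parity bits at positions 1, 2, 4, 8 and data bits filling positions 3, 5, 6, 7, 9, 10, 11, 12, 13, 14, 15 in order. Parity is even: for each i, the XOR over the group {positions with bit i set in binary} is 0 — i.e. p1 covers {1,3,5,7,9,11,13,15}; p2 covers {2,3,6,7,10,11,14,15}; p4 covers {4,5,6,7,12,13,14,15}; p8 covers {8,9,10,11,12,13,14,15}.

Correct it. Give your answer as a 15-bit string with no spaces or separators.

010000110110111

s1 (pos 1,3,5,7,9,11,13,15): 0⊕1⊕0⊕1⊕0⊕1⊕1⊕1 = 1
s2 (pos 2,3,6,7,10,11,14,15): 1⊕1⊕0⊕1⊕1⊕1⊕1⊕1 = 1
s4 (pos 4,5,6,7,12,13,14,15): 0⊕0⊕0⊕1⊕0⊕1⊕1⊕1 = 0
s8 (pos 8,9,10,11,12,13,14,15): 1⊕0⊕1⊕1⊕0⊕1⊕1⊕1 = 0
Syndrome s8…s1 = 0011 → error at position 3.
Flip position 3: 011000110110111 → 010000110110111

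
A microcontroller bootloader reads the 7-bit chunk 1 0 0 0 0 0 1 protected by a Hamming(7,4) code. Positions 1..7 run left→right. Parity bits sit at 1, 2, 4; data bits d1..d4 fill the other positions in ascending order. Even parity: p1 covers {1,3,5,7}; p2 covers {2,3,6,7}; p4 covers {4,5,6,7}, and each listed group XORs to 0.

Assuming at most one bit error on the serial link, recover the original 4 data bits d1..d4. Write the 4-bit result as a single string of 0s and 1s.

s1 (pos 1,3,5,7): 1⊕0⊕0⊕1 = 0
s2 (pos 2,3,6,7): 0⊕0⊕0⊕1 = 1
s4 (pos 4,5,6,7): 0⊕0⊕0⊕1 = 1
Syndrome s4…s1 = 110 → error at position 6.
Flip position 6: 1000001 → 1000011
Read data bits from positions 3,5,6,7: 0011

0011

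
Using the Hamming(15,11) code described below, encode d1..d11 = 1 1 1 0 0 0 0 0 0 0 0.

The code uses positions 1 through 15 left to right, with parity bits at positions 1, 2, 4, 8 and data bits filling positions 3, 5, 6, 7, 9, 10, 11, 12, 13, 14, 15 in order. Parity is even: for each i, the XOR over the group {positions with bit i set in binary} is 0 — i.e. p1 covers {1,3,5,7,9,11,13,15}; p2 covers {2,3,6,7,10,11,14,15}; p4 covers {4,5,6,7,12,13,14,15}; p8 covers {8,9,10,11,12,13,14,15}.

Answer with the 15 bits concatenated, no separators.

001011000000000

Place data at non-parity positions: p1 p2 1 p4 1 1 0 p8 0 0 0 0 0 0 0
p1 (pos 1,3,5,7,9,11,13,15): XOR of data positions = 1⊕1⊕0⊕0⊕0⊕0⊕0 = 0
p2 (pos 2,3,6,7,10,11,14,15): XOR of data positions = 1⊕1⊕0⊕0⊕0⊕0⊕0 = 0
p4 (pos 4,5,6,7,12,13,14,15): XOR of data positions = 1⊕1⊕0⊕0⊕0⊕0⊕0 = 0
p8 (pos 8,9,10,11,12,13,14,15): XOR of data positions = 0⊕0⊕0⊕0⊕0⊕0⊕0 = 0
Codeword: 001011000000000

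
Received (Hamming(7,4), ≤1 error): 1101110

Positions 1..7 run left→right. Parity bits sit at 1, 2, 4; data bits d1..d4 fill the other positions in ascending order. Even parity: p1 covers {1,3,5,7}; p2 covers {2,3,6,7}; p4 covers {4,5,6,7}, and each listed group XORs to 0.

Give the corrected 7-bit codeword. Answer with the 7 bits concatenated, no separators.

s1 (pos 1,3,5,7): 1⊕0⊕1⊕0 = 0
s2 (pos 2,3,6,7): 1⊕0⊕1⊕0 = 0
s4 (pos 4,5,6,7): 1⊕1⊕1⊕0 = 1
Syndrome s4…s1 = 100 → error at position 4.
Flip position 4: 1101110 → 1100110

1100110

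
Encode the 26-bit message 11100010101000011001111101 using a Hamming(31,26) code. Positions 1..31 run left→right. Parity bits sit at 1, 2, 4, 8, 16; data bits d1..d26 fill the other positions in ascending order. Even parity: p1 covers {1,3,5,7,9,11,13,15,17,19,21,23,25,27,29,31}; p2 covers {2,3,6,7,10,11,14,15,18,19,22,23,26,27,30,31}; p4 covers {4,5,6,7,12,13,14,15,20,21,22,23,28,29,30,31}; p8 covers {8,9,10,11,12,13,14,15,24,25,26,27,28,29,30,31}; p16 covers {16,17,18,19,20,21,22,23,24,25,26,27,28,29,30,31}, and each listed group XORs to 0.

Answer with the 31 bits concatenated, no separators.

0011110100101010000011001111101

Place data at non-parity positions: p1 p2 1 p4 1 1 0 p8 0 0 1 0 1 0 1 p16 0 0 0 0 1 1 0 0 1 1 1 1 1 0 1
p1 (pos 1,3,5,7,9,11,13,15,17,19,21,23,25,27,29,31): XOR of data positions = 1⊕1⊕0⊕0⊕1⊕1⊕1⊕0⊕0⊕1⊕0⊕1⊕1⊕1⊕1 = 0
p2 (pos 2,3,6,7,10,11,14,15,18,19,22,23,26,27,30,31): XOR of data positions = 1⊕1⊕0⊕0⊕1⊕0⊕1⊕0⊕0⊕1⊕0⊕1⊕1⊕0⊕1 = 0
p4 (pos 4,5,6,7,12,13,14,15,20,21,22,23,28,29,30,31): XOR of data positions = 1⊕1⊕0⊕0⊕1⊕0⊕1⊕0⊕1⊕1⊕0⊕1⊕1⊕0⊕1 = 1
p8 (pos 8,9,10,11,12,13,14,15,24,25,26,27,28,29,30,31): XOR of data positions = 0⊕0⊕1⊕0⊕1⊕0⊕1⊕0⊕1⊕1⊕1⊕1⊕1⊕0⊕1 = 1
p16 (pos 16,17,18,19,20,21,22,23,24,25,26,27,28,29,30,31): XOR of data positions = 0⊕0⊕0⊕0⊕1⊕1⊕0⊕0⊕1⊕1⊕1⊕1⊕1⊕0⊕1 = 0
Codeword: 0011110100101010000011001111101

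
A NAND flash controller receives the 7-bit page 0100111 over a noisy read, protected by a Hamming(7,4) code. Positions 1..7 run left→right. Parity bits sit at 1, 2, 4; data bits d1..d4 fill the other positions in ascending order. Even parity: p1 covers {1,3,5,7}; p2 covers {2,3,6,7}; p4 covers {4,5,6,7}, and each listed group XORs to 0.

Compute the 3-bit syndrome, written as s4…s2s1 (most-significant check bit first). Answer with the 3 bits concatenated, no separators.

110

s1 (pos 1,3,5,7): 0⊕0⊕1⊕1 = 0
s2 (pos 2,3,6,7): 1⊕0⊕1⊕1 = 1
s4 (pos 4,5,6,7): 0⊕1⊕1⊕1 = 1
Syndrome s4…s1 = 110 → error at position 6.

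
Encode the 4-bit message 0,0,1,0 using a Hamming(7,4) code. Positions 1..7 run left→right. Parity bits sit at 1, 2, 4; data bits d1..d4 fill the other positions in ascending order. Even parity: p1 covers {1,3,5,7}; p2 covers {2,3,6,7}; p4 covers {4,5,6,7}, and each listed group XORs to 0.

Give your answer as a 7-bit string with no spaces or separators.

Place data at non-parity positions: p1 p2 0 p4 0 1 0
p1 (pos 1,3,5,7): XOR of data positions = 0⊕0⊕0 = 0
p2 (pos 2,3,6,7): XOR of data positions = 0⊕1⊕0 = 1
p4 (pos 4,5,6,7): XOR of data positions = 0⊕1⊕0 = 1
Codeword: 0101010

0101010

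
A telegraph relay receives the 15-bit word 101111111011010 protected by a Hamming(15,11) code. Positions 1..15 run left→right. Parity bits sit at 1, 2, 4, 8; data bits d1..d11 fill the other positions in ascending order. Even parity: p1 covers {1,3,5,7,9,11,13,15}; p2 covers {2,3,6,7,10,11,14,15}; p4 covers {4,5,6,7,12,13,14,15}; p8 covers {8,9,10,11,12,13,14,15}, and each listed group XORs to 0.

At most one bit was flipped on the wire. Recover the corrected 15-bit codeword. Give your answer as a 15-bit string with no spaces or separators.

s1 (pos 1,3,5,7,9,11,13,15): 1⊕1⊕1⊕1⊕1⊕1⊕0⊕0 = 0
s2 (pos 2,3,6,7,10,11,14,15): 0⊕1⊕1⊕1⊕0⊕1⊕1⊕0 = 1
s4 (pos 4,5,6,7,12,13,14,15): 1⊕1⊕1⊕1⊕1⊕0⊕1⊕0 = 0
s8 (pos 8,9,10,11,12,13,14,15): 1⊕1⊕0⊕1⊕1⊕0⊕1⊕0 = 1
Syndrome s8…s1 = 1010 → error at position 10.
Flip position 10: 101111111011010 → 101111111111010

101111111111010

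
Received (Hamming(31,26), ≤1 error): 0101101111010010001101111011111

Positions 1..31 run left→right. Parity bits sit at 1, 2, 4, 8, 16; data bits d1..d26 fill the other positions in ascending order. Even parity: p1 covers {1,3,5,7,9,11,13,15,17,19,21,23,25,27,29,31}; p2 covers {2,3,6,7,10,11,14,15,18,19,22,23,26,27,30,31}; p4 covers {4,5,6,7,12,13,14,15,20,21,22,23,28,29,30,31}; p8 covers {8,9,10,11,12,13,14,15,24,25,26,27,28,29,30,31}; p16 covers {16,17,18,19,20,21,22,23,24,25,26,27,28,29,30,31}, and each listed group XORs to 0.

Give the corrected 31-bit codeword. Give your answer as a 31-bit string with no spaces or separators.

0101101111010011001101111011111

s1 (pos 1,3,5,7,9,11,13,15,17,19,21,23,25,27,29,31): 0⊕0⊕1⊕1⊕1⊕0⊕0⊕1⊕0⊕1⊕0⊕1⊕1⊕1⊕1⊕1 = 0
s2 (pos 2,3,6,7,10,11,14,15,18,19,22,23,26,27,30,31): 1⊕0⊕0⊕1⊕1⊕0⊕0⊕1⊕0⊕1⊕1⊕1⊕0⊕1⊕1⊕1 = 0
s4 (pos 4,5,6,7,12,13,14,15,20,21,22,23,28,29,30,31): 1⊕1⊕0⊕1⊕1⊕0⊕0⊕1⊕1⊕0⊕1⊕1⊕1⊕1⊕1⊕1 = 0
s8 (pos 8,9,10,11,12,13,14,15,24,25,26,27,28,29,30,31): 1⊕1⊕1⊕0⊕1⊕0⊕0⊕1⊕1⊕1⊕0⊕1⊕1⊕1⊕1⊕1 = 0
s16 (pos 16,17,18,19,20,21,22,23,24,25,26,27,28,29,30,31): 0⊕0⊕0⊕1⊕1⊕0⊕1⊕1⊕1⊕1⊕0⊕1⊕1⊕1⊕1⊕1 = 1
Syndrome s16…s1 = 10000 → error at position 16.
Flip position 16: 0101101111010010001101111011111 → 0101101111010011001101111011111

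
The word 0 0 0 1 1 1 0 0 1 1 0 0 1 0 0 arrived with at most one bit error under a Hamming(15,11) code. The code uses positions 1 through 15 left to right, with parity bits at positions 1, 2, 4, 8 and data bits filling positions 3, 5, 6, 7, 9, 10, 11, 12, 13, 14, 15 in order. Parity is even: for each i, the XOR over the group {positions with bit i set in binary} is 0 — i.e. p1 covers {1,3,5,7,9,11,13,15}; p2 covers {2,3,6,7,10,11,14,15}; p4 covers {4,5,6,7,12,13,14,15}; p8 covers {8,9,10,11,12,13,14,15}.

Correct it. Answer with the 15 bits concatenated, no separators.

000111000100100

s1 (pos 1,3,5,7,9,11,13,15): 0⊕0⊕1⊕0⊕1⊕0⊕1⊕0 = 1
s2 (pos 2,3,6,7,10,11,14,15): 0⊕0⊕1⊕0⊕1⊕0⊕0⊕0 = 0
s4 (pos 4,5,6,7,12,13,14,15): 1⊕1⊕1⊕0⊕0⊕1⊕0⊕0 = 0
s8 (pos 8,9,10,11,12,13,14,15): 0⊕1⊕1⊕0⊕0⊕1⊕0⊕0 = 1
Syndrome s8…s1 = 1001 → error at position 9.
Flip position 9: 000111001100100 → 000111000100100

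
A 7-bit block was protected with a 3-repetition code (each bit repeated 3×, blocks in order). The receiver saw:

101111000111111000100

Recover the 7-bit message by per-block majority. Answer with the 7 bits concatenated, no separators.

Block 1 (101): 2 ones → 1
Block 2 (111): 3 ones → 1
Block 3 (000): 0 ones → 0
Block 4 (111): 3 ones → 1
Block 5 (111): 3 ones → 1
Block 6 (000): 0 ones → 0
Block 7 (100): 1 one → 0

1101100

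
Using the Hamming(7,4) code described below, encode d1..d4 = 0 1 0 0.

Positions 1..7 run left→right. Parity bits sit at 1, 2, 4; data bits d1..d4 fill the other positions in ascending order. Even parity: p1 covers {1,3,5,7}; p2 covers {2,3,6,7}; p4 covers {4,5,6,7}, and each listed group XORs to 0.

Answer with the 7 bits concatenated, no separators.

1001100

Place data at non-parity positions: p1 p2 0 p4 1 0 0
p1 (pos 1,3,5,7): XOR of data positions = 0⊕1⊕0 = 1
p2 (pos 2,3,6,7): XOR of data positions = 0⊕0⊕0 = 0
p4 (pos 4,5,6,7): XOR of data positions = 1⊕0⊕0 = 1
Codeword: 1001100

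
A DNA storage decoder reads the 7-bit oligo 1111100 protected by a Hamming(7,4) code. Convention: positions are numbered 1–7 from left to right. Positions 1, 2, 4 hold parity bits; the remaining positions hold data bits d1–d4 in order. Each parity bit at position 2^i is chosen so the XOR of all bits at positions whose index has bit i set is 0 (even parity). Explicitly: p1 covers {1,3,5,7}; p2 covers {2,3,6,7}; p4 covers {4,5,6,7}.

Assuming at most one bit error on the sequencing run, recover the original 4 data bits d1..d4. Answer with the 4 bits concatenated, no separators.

1100

s1 (pos 1,3,5,7): 1⊕1⊕1⊕0 = 1
s2 (pos 2,3,6,7): 1⊕1⊕0⊕0 = 0
s4 (pos 4,5,6,7): 1⊕1⊕0⊕0 = 0
Syndrome s4…s1 = 001 → error at position 1.
Flip position 1: 1111100 → 0111100
Read data bits from positions 3,5,6,7: 1100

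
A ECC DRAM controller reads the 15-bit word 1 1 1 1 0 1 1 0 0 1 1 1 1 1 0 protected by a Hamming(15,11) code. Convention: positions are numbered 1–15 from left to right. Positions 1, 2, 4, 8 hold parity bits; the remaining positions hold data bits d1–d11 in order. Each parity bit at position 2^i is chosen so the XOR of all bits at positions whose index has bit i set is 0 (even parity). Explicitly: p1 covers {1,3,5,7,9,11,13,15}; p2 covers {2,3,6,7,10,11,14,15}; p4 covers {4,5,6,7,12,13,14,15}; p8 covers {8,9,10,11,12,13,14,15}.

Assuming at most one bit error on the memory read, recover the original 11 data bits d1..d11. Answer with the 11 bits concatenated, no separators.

10110101110

s1 (pos 1,3,5,7,9,11,13,15): 1⊕1⊕0⊕1⊕0⊕1⊕1⊕0 = 1
s2 (pos 2,3,6,7,10,11,14,15): 1⊕1⊕1⊕1⊕1⊕1⊕1⊕0 = 1
s4 (pos 4,5,6,7,12,13,14,15): 1⊕0⊕1⊕1⊕1⊕1⊕1⊕0 = 0
s8 (pos 8,9,10,11,12,13,14,15): 0⊕0⊕1⊕1⊕1⊕1⊕1⊕0 = 1
Syndrome s8…s1 = 1011 → error at position 11.
Flip position 11: 111101100111110 → 111101100101110
Read data bits from positions 3,5,6,7,9,10,11,12,13,14,15: 10110101110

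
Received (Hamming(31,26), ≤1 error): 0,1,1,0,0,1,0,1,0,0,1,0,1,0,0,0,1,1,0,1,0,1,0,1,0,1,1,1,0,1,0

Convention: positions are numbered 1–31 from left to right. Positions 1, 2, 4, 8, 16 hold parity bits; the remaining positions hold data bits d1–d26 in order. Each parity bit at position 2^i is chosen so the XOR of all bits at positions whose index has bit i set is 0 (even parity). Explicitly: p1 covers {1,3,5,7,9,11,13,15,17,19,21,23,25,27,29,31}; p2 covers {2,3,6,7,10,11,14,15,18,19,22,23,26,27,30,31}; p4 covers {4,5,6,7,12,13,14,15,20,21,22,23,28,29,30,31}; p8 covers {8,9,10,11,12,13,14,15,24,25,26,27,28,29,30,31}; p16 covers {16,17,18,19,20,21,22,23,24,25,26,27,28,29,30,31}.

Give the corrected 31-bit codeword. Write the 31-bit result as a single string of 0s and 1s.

0110010100101000111101010111010

s1 (pos 1,3,5,7,9,11,13,15,17,19,21,23,25,27,29,31): 0⊕1⊕0⊕0⊕0⊕1⊕1⊕0⊕1⊕0⊕0⊕0⊕0⊕1⊕0⊕0 = 1
s2 (pos 2,3,6,7,10,11,14,15,18,19,22,23,26,27,30,31): 1⊕1⊕1⊕0⊕0⊕1⊕0⊕0⊕1⊕0⊕1⊕0⊕1⊕1⊕1⊕0 = 1
s4 (pos 4,5,6,7,12,13,14,15,20,21,22,23,28,29,30,31): 0⊕0⊕1⊕0⊕0⊕1⊕0⊕0⊕1⊕0⊕1⊕0⊕1⊕0⊕1⊕0 = 0
s8 (pos 8,9,10,11,12,13,14,15,24,25,26,27,28,29,30,31): 1⊕0⊕0⊕1⊕0⊕1⊕0⊕0⊕1⊕0⊕1⊕1⊕1⊕0⊕1⊕0 = 0
s16 (pos 16,17,18,19,20,21,22,23,24,25,26,27,28,29,30,31): 0⊕1⊕1⊕0⊕1⊕0⊕1⊕0⊕1⊕0⊕1⊕1⊕1⊕0⊕1⊕0 = 1
Syndrome s16…s1 = 10011 → error at position 19.
Flip position 19: 0110010100101000110101010111010 → 0110010100101000111101010111010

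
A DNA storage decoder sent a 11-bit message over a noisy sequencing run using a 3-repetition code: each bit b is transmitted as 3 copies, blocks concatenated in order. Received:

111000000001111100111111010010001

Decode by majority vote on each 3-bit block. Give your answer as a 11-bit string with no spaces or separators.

Block 1 (111): 3 ones → 1
Block 2 (000): 0 ones → 0
Block 3 (000): 0 ones → 0
Block 4 (001): 1 one → 0
Block 5 (111): 3 ones → 1
Block 6 (100): 1 one → 0
Block 7 (111): 3 ones → 1
Block 8 (111): 3 ones → 1
Block 9 (010): 1 one → 0
Block 10 (010): 1 one → 0
Block 11 (001): 1 one → 0

10001011000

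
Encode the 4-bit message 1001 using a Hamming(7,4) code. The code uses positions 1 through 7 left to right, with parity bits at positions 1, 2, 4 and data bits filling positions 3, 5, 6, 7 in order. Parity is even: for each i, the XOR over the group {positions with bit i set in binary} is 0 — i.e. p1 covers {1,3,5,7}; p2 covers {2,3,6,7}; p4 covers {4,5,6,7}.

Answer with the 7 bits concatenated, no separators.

0011001

Place data at non-parity positions: p1 p2 1 p4 0 0 1
p1 (pos 1,3,5,7): XOR of data positions = 1⊕0⊕1 = 0
p2 (pos 2,3,6,7): XOR of data positions = 1⊕0⊕1 = 0
p4 (pos 4,5,6,7): XOR of data positions = 0⊕0⊕1 = 1
Codeword: 0011001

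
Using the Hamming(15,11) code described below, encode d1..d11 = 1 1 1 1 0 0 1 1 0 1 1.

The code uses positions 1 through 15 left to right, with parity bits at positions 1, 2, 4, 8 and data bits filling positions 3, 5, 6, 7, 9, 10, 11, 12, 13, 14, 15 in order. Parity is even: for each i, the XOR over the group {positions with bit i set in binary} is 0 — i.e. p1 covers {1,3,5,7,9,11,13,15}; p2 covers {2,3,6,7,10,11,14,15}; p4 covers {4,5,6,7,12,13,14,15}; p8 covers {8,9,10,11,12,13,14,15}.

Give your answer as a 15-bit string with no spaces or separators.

101011100011011

Place data at non-parity positions: p1 p2 1 p4 1 1 1 p8 0 0 1 1 0 1 1
p1 (pos 1,3,5,7,9,11,13,15): XOR of data positions = 1⊕1⊕1⊕0⊕1⊕0⊕1 = 1
p2 (pos 2,3,6,7,10,11,14,15): XOR of data positions = 1⊕1⊕1⊕0⊕1⊕1⊕1 = 0
p4 (pos 4,5,6,7,12,13,14,15): XOR of data positions = 1⊕1⊕1⊕1⊕0⊕1⊕1 = 0
p8 (pos 8,9,10,11,12,13,14,15): XOR of data positions = 0⊕0⊕1⊕1⊕0⊕1⊕1 = 0
Codeword: 101011100011011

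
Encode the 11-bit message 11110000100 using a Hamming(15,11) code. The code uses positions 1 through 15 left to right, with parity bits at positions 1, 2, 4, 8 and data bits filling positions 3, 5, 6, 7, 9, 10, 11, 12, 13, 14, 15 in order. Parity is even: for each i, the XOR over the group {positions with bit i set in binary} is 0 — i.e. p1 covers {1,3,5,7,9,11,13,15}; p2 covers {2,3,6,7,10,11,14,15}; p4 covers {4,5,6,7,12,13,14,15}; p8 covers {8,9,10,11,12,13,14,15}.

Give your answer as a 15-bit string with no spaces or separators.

Place data at non-parity positions: p1 p2 1 p4 1 1 1 p8 0 0 0 0 1 0 0
p1 (pos 1,3,5,7,9,11,13,15): XOR of data positions = 1⊕1⊕1⊕0⊕0⊕1⊕0 = 0
p2 (pos 2,3,6,7,10,11,14,15): XOR of data positions = 1⊕1⊕1⊕0⊕0⊕0⊕0 = 1
p4 (pos 4,5,6,7,12,13,14,15): XOR of data positions = 1⊕1⊕1⊕0⊕1⊕0⊕0 = 0
p8 (pos 8,9,10,11,12,13,14,15): XOR of data positions = 0⊕0⊕0⊕0⊕1⊕0⊕0 = 1
Codeword: 011011110000100

011011110000100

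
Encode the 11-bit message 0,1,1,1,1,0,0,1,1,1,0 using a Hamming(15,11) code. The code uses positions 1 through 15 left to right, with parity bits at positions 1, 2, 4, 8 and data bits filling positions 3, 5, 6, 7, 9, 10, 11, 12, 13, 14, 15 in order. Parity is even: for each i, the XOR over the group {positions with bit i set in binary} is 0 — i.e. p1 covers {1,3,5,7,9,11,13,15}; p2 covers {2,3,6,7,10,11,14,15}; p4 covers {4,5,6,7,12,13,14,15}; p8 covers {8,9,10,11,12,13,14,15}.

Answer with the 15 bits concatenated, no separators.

010011101001110

Place data at non-parity positions: p1 p2 0 p4 1 1 1 p8 1 0 0 1 1 1 0
p1 (pos 1,3,5,7,9,11,13,15): XOR of data positions = 0⊕1⊕1⊕1⊕0⊕1⊕0 = 0
p2 (pos 2,3,6,7,10,11,14,15): XOR of data positions = 0⊕1⊕1⊕0⊕0⊕1⊕0 = 1
p4 (pos 4,5,6,7,12,13,14,15): XOR of data positions = 1⊕1⊕1⊕1⊕1⊕1⊕0 = 0
p8 (pos 8,9,10,11,12,13,14,15): XOR of data positions = 1⊕0⊕0⊕1⊕1⊕1⊕0 = 0
Codeword: 010011101001110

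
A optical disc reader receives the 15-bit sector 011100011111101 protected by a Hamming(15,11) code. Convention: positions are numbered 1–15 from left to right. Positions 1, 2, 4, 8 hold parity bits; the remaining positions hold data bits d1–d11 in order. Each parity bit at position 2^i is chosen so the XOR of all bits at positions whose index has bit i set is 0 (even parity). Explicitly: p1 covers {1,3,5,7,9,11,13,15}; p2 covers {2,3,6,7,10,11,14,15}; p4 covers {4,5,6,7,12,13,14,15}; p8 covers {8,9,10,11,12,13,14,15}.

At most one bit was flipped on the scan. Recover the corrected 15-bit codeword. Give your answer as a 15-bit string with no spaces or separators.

s1 (pos 1,3,5,7,9,11,13,15): 0⊕1⊕0⊕0⊕1⊕1⊕1⊕1 = 1
s2 (pos 2,3,6,7,10,11,14,15): 1⊕1⊕0⊕0⊕1⊕1⊕0⊕1 = 1
s4 (pos 4,5,6,7,12,13,14,15): 1⊕0⊕0⊕0⊕1⊕1⊕0⊕1 = 0
s8 (pos 8,9,10,11,12,13,14,15): 1⊕1⊕1⊕1⊕1⊕1⊕0⊕1 = 1
Syndrome s8…s1 = 1011 → error at position 11.
Flip position 11: 011100011111101 → 011100011101101

011100011101101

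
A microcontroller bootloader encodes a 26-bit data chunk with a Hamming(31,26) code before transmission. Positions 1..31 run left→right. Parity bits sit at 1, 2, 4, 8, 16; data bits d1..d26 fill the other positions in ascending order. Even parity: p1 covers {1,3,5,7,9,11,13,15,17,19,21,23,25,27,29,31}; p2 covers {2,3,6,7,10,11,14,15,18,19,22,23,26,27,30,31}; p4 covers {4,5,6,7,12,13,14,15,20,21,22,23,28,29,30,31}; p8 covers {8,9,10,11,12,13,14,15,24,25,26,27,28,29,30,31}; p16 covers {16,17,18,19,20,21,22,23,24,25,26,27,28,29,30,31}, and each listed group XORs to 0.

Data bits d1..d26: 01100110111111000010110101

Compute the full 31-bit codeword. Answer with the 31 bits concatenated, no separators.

1001110001101110111000010110101

Place data at non-parity positions: p1 p2 0 p4 1 1 0 p8 0 1 1 0 1 1 1 p16 1 1 1 0 0 0 0 1 0 1 1 0 1 0 1
p1 (pos 1,3,5,7,9,11,13,15,17,19,21,23,25,27,29,31): XOR of data positions = 0⊕1⊕0⊕0⊕1⊕1⊕1⊕1⊕1⊕0⊕0⊕0⊕1⊕1⊕1 = 1
p2 (pos 2,3,6,7,10,11,14,15,18,19,22,23,26,27,30,31): XOR of data positions = 0⊕1⊕0⊕1⊕1⊕1⊕1⊕1⊕1⊕0⊕0⊕1⊕1⊕0⊕1 = 0
p4 (pos 4,5,6,7,12,13,14,15,20,21,22,23,28,29,30,31): XOR of data positions = 1⊕1⊕0⊕0⊕1⊕1⊕1⊕0⊕0⊕0⊕0⊕0⊕1⊕0⊕1 = 1
p8 (pos 8,9,10,11,12,13,14,15,24,25,26,27,28,29,30,31): XOR of data positions = 0⊕1⊕1⊕0⊕1⊕1⊕1⊕1⊕0⊕1⊕1⊕0⊕1⊕0⊕1 = 0
p16 (pos 16,17,18,19,20,21,22,23,24,25,26,27,28,29,30,31): XOR of data positions = 1⊕1⊕1⊕0⊕0⊕0⊕0⊕1⊕0⊕1⊕1⊕0⊕1⊕0⊕1 = 0
Codeword: 1001110001101110111000010110101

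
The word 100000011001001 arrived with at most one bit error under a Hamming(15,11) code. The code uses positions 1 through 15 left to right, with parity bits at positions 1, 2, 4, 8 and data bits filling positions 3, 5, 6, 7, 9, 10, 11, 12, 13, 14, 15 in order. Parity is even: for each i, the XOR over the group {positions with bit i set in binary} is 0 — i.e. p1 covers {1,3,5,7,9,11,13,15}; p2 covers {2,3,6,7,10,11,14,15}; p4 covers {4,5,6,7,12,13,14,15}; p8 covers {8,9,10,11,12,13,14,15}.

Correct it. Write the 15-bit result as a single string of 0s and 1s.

101000011001001

s1 (pos 1,3,5,7,9,11,13,15): 1⊕0⊕0⊕0⊕1⊕0⊕0⊕1 = 1
s2 (pos 2,3,6,7,10,11,14,15): 0⊕0⊕0⊕0⊕0⊕0⊕0⊕1 = 1
s4 (pos 4,5,6,7,12,13,14,15): 0⊕0⊕0⊕0⊕1⊕0⊕0⊕1 = 0
s8 (pos 8,9,10,11,12,13,14,15): 1⊕1⊕0⊕0⊕1⊕0⊕0⊕1 = 0
Syndrome s8…s1 = 0011 → error at position 3.
Flip position 3: 100000011001001 → 101000011001001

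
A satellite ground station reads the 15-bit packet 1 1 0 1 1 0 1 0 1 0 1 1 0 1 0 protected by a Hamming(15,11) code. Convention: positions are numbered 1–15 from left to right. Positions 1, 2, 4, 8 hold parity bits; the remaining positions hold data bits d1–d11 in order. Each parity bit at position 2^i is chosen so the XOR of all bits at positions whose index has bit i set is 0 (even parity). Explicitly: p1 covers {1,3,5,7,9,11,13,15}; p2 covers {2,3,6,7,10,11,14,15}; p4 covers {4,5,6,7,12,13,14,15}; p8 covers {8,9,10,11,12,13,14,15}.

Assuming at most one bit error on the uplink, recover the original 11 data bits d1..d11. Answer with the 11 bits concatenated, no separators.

s1 (pos 1,3,5,7,9,11,13,15): 1⊕0⊕1⊕1⊕1⊕1⊕0⊕0 = 1
s2 (pos 2,3,6,7,10,11,14,15): 1⊕0⊕0⊕1⊕0⊕1⊕1⊕0 = 0
s4 (pos 4,5,6,7,12,13,14,15): 1⊕1⊕0⊕1⊕1⊕0⊕1⊕0 = 1
s8 (pos 8,9,10,11,12,13,14,15): 0⊕1⊕0⊕1⊕1⊕0⊕1⊕0 = 0
Syndrome s8…s1 = 0101 → error at position 5.
Flip position 5: 110110101011010 → 110100101011010
Read data bits from positions 3,5,6,7,9,10,11,12,13,14,15: 00011011010

00011011010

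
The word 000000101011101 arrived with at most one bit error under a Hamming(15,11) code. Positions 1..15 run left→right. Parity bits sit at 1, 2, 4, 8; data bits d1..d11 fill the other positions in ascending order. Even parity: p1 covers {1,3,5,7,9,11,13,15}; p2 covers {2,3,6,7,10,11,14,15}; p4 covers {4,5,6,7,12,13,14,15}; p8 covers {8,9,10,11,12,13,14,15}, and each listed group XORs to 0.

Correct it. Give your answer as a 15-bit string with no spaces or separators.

s1 (pos 1,3,5,7,9,11,13,15): 0⊕0⊕0⊕1⊕1⊕1⊕1⊕1 = 1
s2 (pos 2,3,6,7,10,11,14,15): 0⊕0⊕0⊕1⊕0⊕1⊕0⊕1 = 1
s4 (pos 4,5,6,7,12,13,14,15): 0⊕0⊕0⊕1⊕1⊕1⊕0⊕1 = 0
s8 (pos 8,9,10,11,12,13,14,15): 0⊕1⊕0⊕1⊕1⊕1⊕0⊕1 = 1
Syndrome s8…s1 = 1011 → error at position 11.
Flip position 11: 000000101011101 → 000000101001101

000000101001101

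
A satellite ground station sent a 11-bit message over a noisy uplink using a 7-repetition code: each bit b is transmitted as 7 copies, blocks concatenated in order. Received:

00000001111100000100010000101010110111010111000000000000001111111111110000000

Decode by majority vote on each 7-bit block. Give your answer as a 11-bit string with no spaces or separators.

01001100110

Block 1 (0000000): 0 ones → 0
Block 2 (1111100): 5 ones → 1
Block 3 (0001000): 1 one → 0
Block 4 (1000010): 2 ones → 0
Block 5 (1010110): 4 ones → 1
Block 6 (1110101): 5 ones → 1
Block 7 (1100000): 2 ones → 0
Block 8 (0000000): 0 ones → 0
Block 9 (0011111): 5 ones → 1
Block 10 (1111111): 7 ones → 1
Block 11 (0000000): 0 ones → 0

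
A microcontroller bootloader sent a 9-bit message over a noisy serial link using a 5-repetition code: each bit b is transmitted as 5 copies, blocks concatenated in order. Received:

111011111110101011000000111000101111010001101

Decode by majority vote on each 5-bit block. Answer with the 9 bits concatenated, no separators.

111000101

Block 1 (11101): 4 ones → 1
Block 2 (11111): 5 ones → 1
Block 3 (10101): 3 ones → 1
Block 4 (01100): 2 ones → 0
Block 5 (00001): 1 one → 0
Block 6 (11000): 2 ones → 0
Block 7 (10111): 4 ones → 1
Block 8 (10100): 2 ones → 0
Block 9 (01101): 3 ones → 1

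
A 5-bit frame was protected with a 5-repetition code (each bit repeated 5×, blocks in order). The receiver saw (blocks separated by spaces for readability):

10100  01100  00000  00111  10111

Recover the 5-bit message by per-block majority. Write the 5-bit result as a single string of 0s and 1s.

00011

Block 1 (10100): 2 ones → 0
Block 2 (01100): 2 ones → 0
Block 3 (00000): 0 ones → 0
Block 4 (00111): 3 ones → 1
Block 5 (10111): 4 ones → 1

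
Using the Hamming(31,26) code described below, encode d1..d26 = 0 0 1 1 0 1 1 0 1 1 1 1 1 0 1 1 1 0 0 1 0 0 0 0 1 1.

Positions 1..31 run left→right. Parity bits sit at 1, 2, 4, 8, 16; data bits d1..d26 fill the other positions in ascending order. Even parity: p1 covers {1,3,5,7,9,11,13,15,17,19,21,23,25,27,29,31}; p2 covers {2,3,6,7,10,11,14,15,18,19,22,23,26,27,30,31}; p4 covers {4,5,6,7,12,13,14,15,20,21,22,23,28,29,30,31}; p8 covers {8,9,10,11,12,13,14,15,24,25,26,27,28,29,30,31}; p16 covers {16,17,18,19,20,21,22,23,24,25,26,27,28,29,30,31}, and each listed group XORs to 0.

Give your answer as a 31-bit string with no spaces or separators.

Place data at non-parity positions: p1 p2 0 p4 0 1 1 p8 0 1 1 0 1 1 1 p16 1 1 0 1 1 1 0 0 1 0 0 0 0 1 1
p1 (pos 1,3,5,7,9,11,13,15,17,19,21,23,25,27,29,31): XOR of data positions = 0⊕0⊕1⊕0⊕1⊕1⊕1⊕1⊕0⊕1⊕0⊕1⊕0⊕0⊕1 = 0
p2 (pos 2,3,6,7,10,11,14,15,18,19,22,23,26,27,30,31): XOR of data positions = 0⊕1⊕1⊕1⊕1⊕1⊕1⊕1⊕0⊕1⊕0⊕0⊕0⊕1⊕1 = 0
p4 (pos 4,5,6,7,12,13,14,15,20,21,22,23,28,29,30,31): XOR of data positions = 0⊕1⊕1⊕0⊕1⊕1⊕1⊕1⊕1⊕1⊕0⊕0⊕0⊕1⊕1 = 0
p8 (pos 8,9,10,11,12,13,14,15,24,25,26,27,28,29,30,31): XOR of data positions = 0⊕1⊕1⊕0⊕1⊕1⊕1⊕0⊕1⊕0⊕0⊕0⊕0⊕1⊕1 = 0
p16 (pos 16,17,18,19,20,21,22,23,24,25,26,27,28,29,30,31): XOR of data positions = 1⊕1⊕0⊕1⊕1⊕1⊕0⊕0⊕1⊕0⊕0⊕0⊕0⊕1⊕1 = 0
Codeword: 0000011001101110110111001000011

0000011001101110110111001000011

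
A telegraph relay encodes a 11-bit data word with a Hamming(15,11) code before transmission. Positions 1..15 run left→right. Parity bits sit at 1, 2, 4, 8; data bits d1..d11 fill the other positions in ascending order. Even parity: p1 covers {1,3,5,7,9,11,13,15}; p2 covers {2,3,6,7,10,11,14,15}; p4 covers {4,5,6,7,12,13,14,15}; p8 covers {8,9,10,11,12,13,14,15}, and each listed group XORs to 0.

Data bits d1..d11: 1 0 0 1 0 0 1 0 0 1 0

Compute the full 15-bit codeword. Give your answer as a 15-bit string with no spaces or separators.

Place data at non-parity positions: p1 p2 1 p4 0 0 1 p8 0 0 1 0 0 1 0
p1 (pos 1,3,5,7,9,11,13,15): XOR of data positions = 1⊕0⊕1⊕0⊕1⊕0⊕0 = 1
p2 (pos 2,3,6,7,10,11,14,15): XOR of data positions = 1⊕0⊕1⊕0⊕1⊕1⊕0 = 0
p4 (pos 4,5,6,7,12,13,14,15): XOR of data positions = 0⊕0⊕1⊕0⊕0⊕1⊕0 = 0
p8 (pos 8,9,10,11,12,13,14,15): XOR of data positions = 0⊕0⊕1⊕0⊕0⊕1⊕0 = 0
Codeword: 101000100010010

101000100010010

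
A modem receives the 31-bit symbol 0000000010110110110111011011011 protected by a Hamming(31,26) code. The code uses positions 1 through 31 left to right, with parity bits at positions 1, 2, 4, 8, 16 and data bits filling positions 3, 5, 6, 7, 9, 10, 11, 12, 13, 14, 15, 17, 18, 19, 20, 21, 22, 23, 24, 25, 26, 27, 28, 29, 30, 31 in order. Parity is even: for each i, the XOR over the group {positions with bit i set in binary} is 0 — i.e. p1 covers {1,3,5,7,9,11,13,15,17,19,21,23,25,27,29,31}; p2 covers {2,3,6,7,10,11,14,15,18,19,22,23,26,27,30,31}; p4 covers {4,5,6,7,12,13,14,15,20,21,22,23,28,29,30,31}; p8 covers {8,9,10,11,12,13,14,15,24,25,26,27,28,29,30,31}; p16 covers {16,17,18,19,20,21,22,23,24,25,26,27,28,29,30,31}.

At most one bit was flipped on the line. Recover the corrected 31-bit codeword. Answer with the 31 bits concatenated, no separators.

0000000010110110110111011010011

s1 (pos 1,3,5,7,9,11,13,15,17,19,21,23,25,27,29,31): 0⊕0⊕0⊕0⊕1⊕1⊕0⊕1⊕1⊕0⊕1⊕0⊕1⊕1⊕0⊕1 = 0
s2 (pos 2,3,6,7,10,11,14,15,18,19,22,23,26,27,30,31): 0⊕0⊕0⊕0⊕0⊕1⊕1⊕1⊕1⊕0⊕1⊕0⊕0⊕1⊕1⊕1 = 0
s4 (pos 4,5,6,7,12,13,14,15,20,21,22,23,28,29,30,31): 0⊕0⊕0⊕0⊕1⊕0⊕1⊕1⊕1⊕1⊕1⊕0⊕1⊕0⊕1⊕1 = 1
s8 (pos 8,9,10,11,12,13,14,15,24,25,26,27,28,29,30,31): 0⊕1⊕0⊕1⊕1⊕0⊕1⊕1⊕1⊕1⊕0⊕1⊕1⊕0⊕1⊕1 = 1
s16 (pos 16,17,18,19,20,21,22,23,24,25,26,27,28,29,30,31): 0⊕1⊕1⊕0⊕1⊕1⊕1⊕0⊕1⊕1⊕0⊕1⊕1⊕0⊕1⊕1 = 1
Syndrome s16…s1 = 11100 → error at position 28.
Flip position 28: 0000000010110110110111011011011 → 0000000010110110110111011010011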